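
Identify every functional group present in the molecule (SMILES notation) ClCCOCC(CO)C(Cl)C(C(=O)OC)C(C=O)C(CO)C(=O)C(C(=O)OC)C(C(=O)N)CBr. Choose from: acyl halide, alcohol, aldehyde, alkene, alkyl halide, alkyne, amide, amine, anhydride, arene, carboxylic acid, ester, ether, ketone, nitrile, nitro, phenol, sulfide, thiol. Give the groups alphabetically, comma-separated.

alcohol, aldehyde, alkyl halide, amide, ester, ether, ketone

halogen on an sp³ carbon → alkyl halide.
C–O–C with sp³ carbons on both sides and no adjacent C=O → ether.
pendant –CH2OH on an sp³ backbone C → alcohol.
halogen on an sp³ carbon → alkyl halide.
pendant –COOCH3: carbonyl C bonded to C and –OCH3 → ester.
pendant –CHO: carbonyl C bonded to C and H → aldehyde.
pendant –CH2OH on an sp³ backbone C → alcohol.
–C(=O)– with carbon on both sides → ketone.
pendant –COOCH3: carbonyl C bonded to C and –OCH3 → ester.
pendant –CONH2: carbonyl C bonded to C and N → amide.
halogen on an sp³ carbon → alkyl halide.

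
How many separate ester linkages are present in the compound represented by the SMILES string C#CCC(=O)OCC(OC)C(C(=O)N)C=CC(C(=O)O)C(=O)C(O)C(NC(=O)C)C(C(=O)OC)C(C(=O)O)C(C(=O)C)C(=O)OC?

Taking each segment in turn:
  HC≡C: C≡C triple bond → alkyne.
  CH2COOCH2: –C(=O)–O–C with C on the carbonyl side → ester.
  CH(OCH3): pendant –OCH3: C–O–C with sp³ C, no adjacent C=O → ether.
  CH(CONH2): pendant –CONH2: carbonyl C bonded to C and N → amide.
  CH=CH: C=C double bond → alkene.
  CH(COOH): pendant –COOH: carbonyl C bonded to C and –OH → carboxylic acid.
  CO: –C(=O)– with carbon on both sides → ketone.
  CH(OH): –OH on an sp³ carbon → alcohol (secondary).
  CH(NHCOCH3): pendant –NHC(=O)CH3: N bonded to a carbonyl → amide (not amine).
  CH(COOCH3): pendant –COOCH3: carbonyl C bonded to C and –OCH3 → ester.
  CH(COOH): pendant –COOH: carbonyl C bonded to C and –OH → carboxylic acid.
  CH(COCH3): pendant –COCH3: carbonyl C bonded to two carbons → ketone.
  COOCH3: –C(=O)OCH3: carbonyl C bonded to C and to –OCH3 → ester (not ketone + ether).
Ester appears at: CH2COOCH2, CH(COOCH3), COOCH3 → 3.

3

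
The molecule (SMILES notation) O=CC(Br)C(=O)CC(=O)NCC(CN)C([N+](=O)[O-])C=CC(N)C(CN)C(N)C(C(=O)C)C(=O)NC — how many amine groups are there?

4

Working along the chain:
  OHC: terminal –CHO: carbonyl C bonded to H and C → aldehyde.
  CH(Br): halogen on an sp³ carbon → alkyl halide.
  CO: –C(=O)– with carbon on both sides → ketone.
  CH2CONHCH2: –C(=O)–N– linkage → amide (the N is not an amine).
  CH(CH2NH2): pendant –CH2NH2: N on sp³ C, no adjacent C=O → amine.
  CH(NO2): –NO2 on an sp³ carbon → nitro (the N=O is not a carbonyl).
  CH=CH: C=C double bond → alkene.
  CH(NH2): –NH2 on an sp³ carbon with no adjacent C=O → amine.
  CH(CH2NH2): pendant –CH2NH2: N on sp³ C, no adjacent C=O → amine.
  CH(NH2): –NH2 on an sp³ carbon with no adjacent C=O → amine.
  CH(COCH3): pendant –COCH3: carbonyl C bonded to two carbons → ketone.
  CONHCH3: –C(=O)NHCH3: carbonyl C bonded to C and to N → amide (the N is not an amine).
Amine appears at: CH(CH2NH2), CH(NH2), CH(CH2NH2), CH(NH2) → 4.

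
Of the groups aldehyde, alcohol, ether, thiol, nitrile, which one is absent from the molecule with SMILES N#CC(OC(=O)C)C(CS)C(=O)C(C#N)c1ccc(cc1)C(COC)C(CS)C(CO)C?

aldehyde

thiol: present (CH(CH2SH) — pendant –CH2SH → thiol).
ether: present (CH(CH2OCH3) — pendant –CH2OCH3: C–O–C linkage → ether).
nitrile: present (N≡C — N≡C–: carbon triple-bonded to nitrogen → nitrile).
alcohol: present (CH(CH2OH) — pendant –CH2OH on an sp³ backbone C → alcohol).
aldehyde: absent. In CO, the carbonyl carbon is bonded to two carbons, so it is a ketone, not an aldehyde.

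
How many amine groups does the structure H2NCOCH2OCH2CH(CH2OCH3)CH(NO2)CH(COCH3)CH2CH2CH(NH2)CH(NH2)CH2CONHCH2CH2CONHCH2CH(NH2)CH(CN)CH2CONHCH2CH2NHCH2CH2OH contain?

Working along the chain:
  H2NCO: –C(=O)NH2: carbonyl C bonded to C and to N → amide (the N is not a separate amine).
  CH2OCH2: C–O–C with sp³ carbons on both sides and no adjacent C=O → ether.
  CH(CH2OCH3): pendant –CH2OCH3: C–O–C linkage → ether.
  CH(NO2): –NO2 on an sp³ carbon → nitro (the N=O is not a carbonyl).
  CH(COCH3): pendant –COCH3: carbonyl C bonded to two carbons → ketone.
  CH(NH2): –NH2 on an sp³ carbon with no adjacent C=O → amine.
  CH(NH2): –NH2 on an sp³ carbon with no adjacent C=O → amine.
  CH2CONHCH2: –C(=O)–N– linkage → amide (the N is not an amine).
  CH2CONHCH2: –C(=O)–N– linkage → amide (the N is not an amine).
  CH(NH2): –NH2 on an sp³ carbon with no adjacent C=O → amine.
  CH(CN): pendant –C≡N: nitrile.
  CH2CONHCH2: –C(=O)–N– linkage → amide (the N is not an amine).
  CH2NHCH2: C–N–C with sp³ carbons and no adjacent C=O → amine (secondary).
  CH2OH: –OH on an sp³ carbon → alcohol.
Amine appears at: CH(NH2), CH(NH2), CH(NH2), CH2NHCH2 → 4.

4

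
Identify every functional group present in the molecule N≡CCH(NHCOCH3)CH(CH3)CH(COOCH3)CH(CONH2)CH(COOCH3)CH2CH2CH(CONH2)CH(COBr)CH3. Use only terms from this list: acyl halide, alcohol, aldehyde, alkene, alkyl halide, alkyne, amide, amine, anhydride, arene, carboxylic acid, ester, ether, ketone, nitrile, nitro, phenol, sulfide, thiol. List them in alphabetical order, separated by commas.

acyl halide, amide, ester, nitrile

N≡C–: carbon triple-bonded to nitrogen → nitrile.
pendant –NHC(=O)CH3: N bonded to a carbonyl → amide (not amine).
pendant –COOCH3: carbonyl C bonded to C and –OCH3 → ester.
pendant –CONH2: carbonyl C bonded to C and N → amide.
pendant –COOCH3: carbonyl C bonded to C and –OCH3 → ester.
pendant –CONH2: carbonyl C bonded to C and N → amide.
pendant –C(=O)X: carbonyl C bonded to C and halogen → acyl halide.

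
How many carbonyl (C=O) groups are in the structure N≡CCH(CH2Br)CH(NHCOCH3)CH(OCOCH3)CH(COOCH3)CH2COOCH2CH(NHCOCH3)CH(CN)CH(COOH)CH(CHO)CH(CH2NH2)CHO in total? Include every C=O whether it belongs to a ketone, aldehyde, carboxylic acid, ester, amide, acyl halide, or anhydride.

CH(NHCOCH3): amide, 1 C=O (running total 1).
CH(OCOCH3): ester, 1 C=O (running total 2).
CH(COOCH3): ester, 1 C=O (running total 3).
CH2COOCH2: ester, 1 C=O (running total 4).
CH(NHCOCH3): amide, 1 C=O (running total 5).
CH(COOH): carboxylic acid, 1 C=O (running total 6).
CH(CHO): aldehyde, 1 C=O (running total 7).
CHO: aldehyde, 1 C=O (running total 8).

8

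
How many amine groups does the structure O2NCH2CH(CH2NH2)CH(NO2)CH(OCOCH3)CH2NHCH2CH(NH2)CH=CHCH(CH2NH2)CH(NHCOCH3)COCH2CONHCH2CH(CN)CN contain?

–NO2 on carbon → nitro group.
pendant –CH2NH2: N on sp³ C, no adjacent C=O → amine.
–NO2 on an sp³ carbon → nitro (the N=O is not a carbonyl).
pendant –OC(=O)CH3: an acyloxy group → ester.
C–N–C with sp³ carbons and no adjacent C=O → amine (secondary).
–NH2 on an sp³ carbon with no adjacent C=O → amine.
C=C double bond → alkene.
pendant –CH2NH2: N on sp³ C, no adjacent C=O → amine.
pendant –NHC(=O)CH3: N bonded to a carbonyl → amide (not amine).
–C(=O)– with carbon on both sides → ketone.
–C(=O)–N– linkage → amide (the N is not an amine).
pendant –C≡N: nitrile.
–C≡N: carbon triple-bonded to nitrogen → nitrile.
Amine appears at: CH(CH2NH2), CH2NHCH2, CH(NH2), CH(CH2NH2) → 4.

4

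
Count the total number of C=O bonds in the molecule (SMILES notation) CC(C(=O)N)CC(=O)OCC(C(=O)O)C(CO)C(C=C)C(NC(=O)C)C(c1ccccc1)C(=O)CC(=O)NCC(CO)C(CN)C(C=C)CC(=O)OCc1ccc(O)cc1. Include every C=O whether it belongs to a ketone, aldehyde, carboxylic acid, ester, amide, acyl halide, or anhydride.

CH(CONH2): amide, 1 C=O (running total 1).
CH2COOCH2: ester, 1 C=O (running total 2).
CH(COOH): carboxylic acid, 1 C=O (running total 3).
CH(NHCOCH3): amide, 1 C=O (running total 4).
CO: ketone, 1 C=O (running total 5).
CH2CONHCH2: amide, 1 C=O (running total 6).
CH2COOCH2: ester, 1 C=O (running total 7).

7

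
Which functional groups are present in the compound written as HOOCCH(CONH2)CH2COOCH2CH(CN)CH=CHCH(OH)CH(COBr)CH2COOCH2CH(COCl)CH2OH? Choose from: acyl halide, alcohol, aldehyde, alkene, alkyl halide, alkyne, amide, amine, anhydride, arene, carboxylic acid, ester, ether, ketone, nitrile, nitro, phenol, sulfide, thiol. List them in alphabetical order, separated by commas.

Reading the structure from left to right:
  HOOC: –COOH: carbonyl C bonded to –OH and C → carboxylic acid (the –OH is not a separate alcohol).
  CH(CONH2): pendant –CONH2: carbonyl C bonded to C and N → amide.
  CH2COOCH2: –C(=O)–O–C with C on the carbonyl side → ester.
  CH(CN): pendant –C≡N: nitrile.
  CH=CH: C=C double bond → alkene.
  CH(OH): –OH on an sp³ carbon → alcohol (secondary).
  CH(COBr): pendant –C(=O)X: carbonyl C bonded to C and halogen → acyl halide.
  CH2COOCH2: –C(=O)–O–C with C on the carbonyl side → ester.
  CH(COCl): pendant –C(=O)X: carbonyl C bonded to C and halogen → acyl halide.
  CH2OH: –OH on an sp³ carbon → alcohol.

acyl halide, alcohol, alkene, amide, carboxylic acid, ester, nitrile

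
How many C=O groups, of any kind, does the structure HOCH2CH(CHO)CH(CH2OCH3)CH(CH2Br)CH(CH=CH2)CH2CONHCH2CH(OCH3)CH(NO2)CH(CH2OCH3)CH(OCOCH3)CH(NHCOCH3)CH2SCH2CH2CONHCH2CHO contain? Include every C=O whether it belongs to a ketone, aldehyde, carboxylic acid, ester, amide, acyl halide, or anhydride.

6

CH(CHO): aldehyde, 1 C=O (running total 1).
CH2CONHCH2: amide, 1 C=O (running total 2).
CH(OCOCH3): ester, 1 C=O (running total 3).
CH(NHCOCH3): amide, 1 C=O (running total 4).
CH2CONHCH2: amide, 1 C=O (running total 5).
CHO: aldehyde, 1 C=O (running total 6).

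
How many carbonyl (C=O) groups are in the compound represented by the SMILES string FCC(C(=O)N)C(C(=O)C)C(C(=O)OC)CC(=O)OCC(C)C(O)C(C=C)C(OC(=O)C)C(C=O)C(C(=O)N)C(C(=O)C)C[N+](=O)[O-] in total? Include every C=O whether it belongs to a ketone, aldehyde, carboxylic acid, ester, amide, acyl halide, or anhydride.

8

CH(CONH2): amide, 1 C=O (running total 1).
CH(COCH3): ketone, 1 C=O (running total 2).
CH(COOCH3): ester, 1 C=O (running total 3).
CH2COOCH2: ester, 1 C=O (running total 4).
CH(OCOCH3): ester, 1 C=O (running total 5).
CH(CHO): aldehyde, 1 C=O (running total 6).
CH(CONH2): amide, 1 C=O (running total 7).
CH(COCH3): ketone, 1 C=O (running total 8).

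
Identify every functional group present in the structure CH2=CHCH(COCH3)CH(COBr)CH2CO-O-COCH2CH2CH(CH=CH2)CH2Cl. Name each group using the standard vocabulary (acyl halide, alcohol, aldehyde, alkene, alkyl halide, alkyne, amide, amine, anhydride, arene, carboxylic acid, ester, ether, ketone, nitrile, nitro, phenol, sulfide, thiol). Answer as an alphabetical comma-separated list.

acyl halide, alkene, alkyl halide, anhydride, ketone

Reading the structure from left to right:
  CH2=CH: C=C double bond → alkene.
  CH(COCH3): pendant –COCH3: carbonyl C bonded to two carbons → ketone.
  CH(COBr): pendant –C(=O)X: carbonyl C bonded to C and halogen → acyl halide.
  CH2CO-O-COCH2: two acyl groups sharing one oxygen, –C(=O)–O–C(=O)– → anhydride.
  CH(CH=CH2): pendant –CH=CH2: C=C double bond → alkene.
  CH2Cl: halogen on an sp³ carbon → alkyl halide.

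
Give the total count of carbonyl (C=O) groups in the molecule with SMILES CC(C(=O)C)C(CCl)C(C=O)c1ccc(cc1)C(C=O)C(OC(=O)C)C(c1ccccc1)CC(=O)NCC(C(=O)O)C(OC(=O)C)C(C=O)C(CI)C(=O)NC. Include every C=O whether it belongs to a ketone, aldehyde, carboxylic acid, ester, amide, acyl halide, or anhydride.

CH(COCH3): ketone, 1 C=O (running total 1).
CH(CHO): aldehyde, 1 C=O (running total 2).
CH(CHO): aldehyde, 1 C=O (running total 3).
CH(OCOCH3): ester, 1 C=O (running total 4).
CH2CONHCH2: amide, 1 C=O (running total 5).
CH(COOH): carboxylic acid, 1 C=O (running total 6).
CH(OCOCH3): ester, 1 C=O (running total 7).
CH(CHO): aldehyde, 1 C=O (running total 8).
CONHCH3: amide, 1 C=O (running total 9).

9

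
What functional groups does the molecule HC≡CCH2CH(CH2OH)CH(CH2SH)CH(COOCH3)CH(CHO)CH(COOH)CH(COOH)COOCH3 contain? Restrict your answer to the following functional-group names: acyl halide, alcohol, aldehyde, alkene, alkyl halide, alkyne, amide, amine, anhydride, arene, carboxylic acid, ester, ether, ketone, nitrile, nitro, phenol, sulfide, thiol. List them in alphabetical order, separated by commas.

Taking each segment in turn:
  HC≡C: C≡C triple bond → alkyne.
  CH(CH2OH): pendant –CH2OH on an sp³ backbone C → alcohol.
  CH(CH2SH): pendant –CH2SH → thiol.
  CH(COOCH3): pendant –COOCH3: carbonyl C bonded to C and –OCH3 → ester.
  CH(CHO): pendant –CHO: carbonyl C bonded to C and H → aldehyde.
  CH(COOH): pendant –COOH: carbonyl C bonded to C and –OH → carboxylic acid.
  CH(COOH): pendant –COOH: carbonyl C bonded to C and –OH → carboxylic acid.
  COOCH3: –C(=O)OCH3: carbonyl C bonded to C and to –OCH3 → ester (not ketone + ether).

alcohol, aldehyde, alkyne, carboxylic acid, ester, thiol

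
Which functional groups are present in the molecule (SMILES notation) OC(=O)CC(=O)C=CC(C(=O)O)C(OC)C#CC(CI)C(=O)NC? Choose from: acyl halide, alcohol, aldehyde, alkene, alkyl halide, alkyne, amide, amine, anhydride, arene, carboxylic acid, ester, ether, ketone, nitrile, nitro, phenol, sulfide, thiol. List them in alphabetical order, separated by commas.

Reading the structure from left to right:
  HOOC: –COOH: carbonyl C bonded to –OH and C → carboxylic acid (the –OH is not a separate alcohol).
  CO: –C(=O)– with carbon on both sides → ketone.
  CH=CH: C=C double bond → alkene.
  CH(COOH): pendant –COOH: carbonyl C bonded to C and –OH → carboxylic acid.
  CH(OCH3): pendant –OCH3: C–O–C with sp³ C, no adjacent C=O → ether.
  C≡C: C≡C triple bond → alkyne.
  CH(CH2I): pendant –CH2X: halogen on sp³ carbon → alkyl halide.
  CONHCH3: –C(=O)NHCH3: carbonyl C bonded to C and to N → amide (the N is not an amine).

alkene, alkyl halide, alkyne, amide, carboxylic acid, ether, ketone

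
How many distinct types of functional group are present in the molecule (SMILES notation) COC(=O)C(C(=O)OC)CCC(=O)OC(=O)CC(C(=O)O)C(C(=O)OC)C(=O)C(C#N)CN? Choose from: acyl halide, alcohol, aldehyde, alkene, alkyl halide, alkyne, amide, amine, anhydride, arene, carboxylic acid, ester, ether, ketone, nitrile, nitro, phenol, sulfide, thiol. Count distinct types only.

Taking each segment in turn:
  CH3OOC: CH3O–C(=O)–: carbonyl C bonded to C and to –OCH3 → ester (not ketone + ether).
  CH(COOCH3): pendant –COOCH3: carbonyl C bonded to C and –OCH3 → ester.
  CH2CO-O-COCH2: two acyl groups sharing one oxygen, –C(=O)–O–C(=O)– → anhydride.
  CH(COOH): pendant –COOH: carbonyl C bonded to C and –OH → carboxylic acid.
  CH(COOCH3): pendant –COOCH3: carbonyl C bonded to C and –OCH3 → ester.
  CO: –C(=O)– with carbon on both sides → ketone.
  CH(CN): pendant –C≡N: nitrile.
  CH2NH2: –NH2 on an sp³ carbon with no adjacent C=O → amine.
Distinct types present: amine, anhydride, carboxylic acid, ester, ketone, nitrile.

6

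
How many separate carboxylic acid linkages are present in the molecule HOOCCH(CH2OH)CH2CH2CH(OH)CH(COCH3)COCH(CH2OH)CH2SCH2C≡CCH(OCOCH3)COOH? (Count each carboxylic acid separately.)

2

Working along the chain:
  HOOC: –COOH: carbonyl C bonded to –OH and C → carboxylic acid (the –OH is not a separate alcohol).
  CH(CH2OH): pendant –CH2OH on an sp³ backbone C → alcohol.
  CH(OH): –OH on an sp³ carbon → alcohol (secondary).
  CH(COCH3): pendant –COCH3: carbonyl C bonded to two carbons → ketone.
  CO: –C(=O)– with carbon on both sides → ketone.
  CH(CH2OH): pendant –CH2OH on an sp³ backbone C → alcohol.
  CH2SCH2: C–S–C linkage → sulfide (thioether).
  C≡C: C≡C triple bond → alkyne.
  CH(OCOCH3): pendant –OC(=O)CH3: an acyloxy group → ester.
  COOH: –COOH: carbonyl C bonded to –OH and C → carboxylic acid (the –OH is not a separate alcohol).
Carboxylic acid appears at: HOOC, COOH → 2.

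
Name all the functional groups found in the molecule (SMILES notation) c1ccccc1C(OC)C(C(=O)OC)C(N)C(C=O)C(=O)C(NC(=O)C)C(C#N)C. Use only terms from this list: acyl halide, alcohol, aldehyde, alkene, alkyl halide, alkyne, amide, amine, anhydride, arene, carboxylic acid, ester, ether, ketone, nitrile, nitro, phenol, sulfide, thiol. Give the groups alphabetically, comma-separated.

C6H5– phenyl ring → arene.
pendant –OCH3: C–O–C with sp³ C, no adjacent C=O → ether.
pendant –COOCH3: carbonyl C bonded to C and –OCH3 → ester.
–NH2 on an sp³ carbon with no adjacent C=O → amine.
pendant –CHO: carbonyl C bonded to C and H → aldehyde.
–C(=O)– with carbon on both sides → ketone.
pendant –NHC(=O)CH3: N bonded to a carbonyl → amide (not amine).
pendant –C≡N: nitrile.

aldehyde, amide, amine, arene, ester, ether, ketone, nitrile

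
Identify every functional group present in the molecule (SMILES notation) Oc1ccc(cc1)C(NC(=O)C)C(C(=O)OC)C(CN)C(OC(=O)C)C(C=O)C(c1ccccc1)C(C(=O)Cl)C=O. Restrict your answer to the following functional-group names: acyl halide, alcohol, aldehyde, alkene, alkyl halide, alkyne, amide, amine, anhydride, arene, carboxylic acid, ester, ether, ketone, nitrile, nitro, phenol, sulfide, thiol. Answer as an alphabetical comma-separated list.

acyl halide, aldehyde, amide, amine, arene, ester, phenol

Working along the chain:
  HOC6H4: –OH attached directly to an aromatic ring → phenol (not alcohol); the ring itself is an arene.
  CH(NHCOCH3): pendant –NHC(=O)CH3: N bonded to a carbonyl → amide (not amine).
  CH(COOCH3): pendant –COOCH3: carbonyl C bonded to C and –OCH3 → ester.
  CH(CH2NH2): pendant –CH2NH2: N on sp³ C, no adjacent C=O → amine.
  CH(OCOCH3): pendant –OC(=O)CH3: an acyloxy group → ester.
  CH(CHO): pendant –CHO: carbonyl C bonded to C and H → aldehyde.
  CH(C6H5): pendant –C6H5: benzene ring → arene.
  CH(COCl): pendant –C(=O)X: carbonyl C bonded to C and halogen → acyl halide.
  CHO: terminal –CHO: carbonyl C bonded to H and C → aldehyde.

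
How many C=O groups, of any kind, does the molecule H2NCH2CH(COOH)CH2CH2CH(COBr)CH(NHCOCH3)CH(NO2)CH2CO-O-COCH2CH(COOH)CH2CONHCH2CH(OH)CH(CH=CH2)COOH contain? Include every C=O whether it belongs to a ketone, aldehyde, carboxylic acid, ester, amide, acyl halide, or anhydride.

CH(COOH): carboxylic acid, 1 C=O (running total 1).
CH(COBr): acyl halide, 1 C=O (running total 2).
CH(NHCOCH3): amide, 1 C=O (running total 3).
CH2CO-O-COCH2: anhydride, 2 C=O (running total 5).
CH(COOH): carboxylic acid, 1 C=O (running total 6).
CH2CONHCH2: amide, 1 C=O (running total 7).
COOH: carboxylic acid, 1 C=O (running total 8).

8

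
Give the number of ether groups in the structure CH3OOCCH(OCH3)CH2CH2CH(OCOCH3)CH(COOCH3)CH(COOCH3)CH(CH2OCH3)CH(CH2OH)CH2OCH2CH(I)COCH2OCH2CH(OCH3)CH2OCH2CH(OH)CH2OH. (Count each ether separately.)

CH3O–C(=O)–: carbonyl C bonded to C and to –OCH3 → ester (not ketone + ether).
pendant –OCH3: C–O–C with sp³ C, no adjacent C=O → ether.
pendant –OC(=O)CH3: an acyloxy group → ester.
pendant –COOCH3: carbonyl C bonded to C and –OCH3 → ester.
pendant –COOCH3: carbonyl C bonded to C and –OCH3 → ester.
pendant –CH2OCH3: C–O–C linkage → ether.
pendant –CH2OH on an sp³ backbone C → alcohol.
C–O–C with sp³ carbons on both sides and no adjacent C=O → ether.
halogen on an sp³ carbon → alkyl halide.
–C(=O)– with carbon on both sides → ketone.
C–O–C with sp³ carbons on both sides and no adjacent C=O → ether.
pendant –OCH3: C–O–C with sp³ C, no adjacent C=O → ether.
C–O–C with sp³ carbons on both sides and no adjacent C=O → ether.
–OH on an sp³ carbon → alcohol (secondary).
–OH on an sp³ carbon → alcohol.
Ether appears at: CH(OCH3), CH(CH2OCH3), CH2OCH2, CH2OCH2, CH(OCH3), CH2OCH2 → 6.

6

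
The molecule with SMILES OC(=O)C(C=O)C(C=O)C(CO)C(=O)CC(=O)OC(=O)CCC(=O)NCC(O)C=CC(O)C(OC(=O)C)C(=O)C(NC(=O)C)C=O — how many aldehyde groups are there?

–COOH: carbonyl C bonded to –OH and C → carboxylic acid (the –OH is not a separate alcohol).
pendant –CHO: carbonyl C bonded to C and H → aldehyde.
pendant –CHO: carbonyl C bonded to C and H → aldehyde.
pendant –CH2OH on an sp³ backbone C → alcohol.
–C(=O)– with carbon on both sides → ketone.
two acyl groups sharing one oxygen, –C(=O)–O–C(=O)– → anhydride.
–C(=O)–N– linkage → amide (the N is not an amine).
–OH on an sp³ carbon → alcohol (secondary).
C=C double bond → alkene.
–OH on an sp³ carbon → alcohol (secondary).
pendant –OC(=O)CH3: an acyloxy group → ester.
–C(=O)– with carbon on both sides → ketone.
pendant –NHC(=O)CH3: N bonded to a carbonyl → amide (not amine).
terminal –CHO: carbonyl C bonded to H and C → aldehyde.
Aldehyde appears at: CH(CHO), CH(CHO), CHO → 3.

3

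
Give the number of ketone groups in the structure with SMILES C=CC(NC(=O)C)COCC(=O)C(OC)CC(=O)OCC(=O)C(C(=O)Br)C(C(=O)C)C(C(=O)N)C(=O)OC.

C=C double bond → alkene.
pendant –NHC(=O)CH3: N bonded to a carbonyl → amide (not amine).
C–O–C with sp³ carbons on both sides and no adjacent C=O → ether.
–C(=O)– with carbon on both sides → ketone.
pendant –OCH3: C–O–C with sp³ C, no adjacent C=O → ether.
–C(=O)–O–C with C on the carbonyl side → ester.
–C(=O)– with carbon on both sides → ketone.
pendant –C(=O)X: carbonyl C bonded to C and halogen → acyl halide.
pendant –COCH3: carbonyl C bonded to two carbons → ketone.
pendant –CONH2: carbonyl C bonded to C and N → amide.
–C(=O)OCH3: carbonyl C bonded to C and to –OCH3 → ester (not ketone + ether).
Ketone appears at: CO, CO, CH(COCH3) → 3.

3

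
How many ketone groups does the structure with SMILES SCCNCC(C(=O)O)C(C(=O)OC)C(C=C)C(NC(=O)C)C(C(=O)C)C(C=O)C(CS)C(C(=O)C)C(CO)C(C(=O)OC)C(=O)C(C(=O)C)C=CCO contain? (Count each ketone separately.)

–SH on an sp³ carbon → thiol.
C–N–C with sp³ carbons and no adjacent C=O → amine (secondary).
pendant –COOH: carbonyl C bonded to C and –OH → carboxylic acid.
pendant –COOCH3: carbonyl C bonded to C and –OCH3 → ester.
pendant –CH=CH2: C=C double bond → alkene.
pendant –NHC(=O)CH3: N bonded to a carbonyl → amide (not amine).
pendant –COCH3: carbonyl C bonded to two carbons → ketone.
pendant –CHO: carbonyl C bonded to C and H → aldehyde.
pendant –CH2SH → thiol.
pendant –COCH3: carbonyl C bonded to two carbons → ketone.
pendant –CH2OH on an sp³ backbone C → alcohol.
pendant –COOCH3: carbonyl C bonded to C and –OCH3 → ester.
–C(=O)– with carbon on both sides → ketone.
pendant –COCH3: carbonyl C bonded to two carbons → ketone.
C=C double bond → alkene.
–OH on an sp³ carbon → alcohol.
Ketone appears at: CH(COCH3), CH(COCH3), CO, CH(COCH3) → 4.

4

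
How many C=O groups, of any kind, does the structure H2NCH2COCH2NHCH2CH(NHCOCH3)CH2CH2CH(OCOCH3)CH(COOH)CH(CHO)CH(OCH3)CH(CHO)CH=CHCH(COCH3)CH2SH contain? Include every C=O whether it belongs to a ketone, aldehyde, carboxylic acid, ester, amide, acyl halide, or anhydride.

CO: ketone, 1 C=O (running total 1).
CH(NHCOCH3): amide, 1 C=O (running total 2).
CH(OCOCH3): ester, 1 C=O (running total 3).
CH(COOH): carboxylic acid, 1 C=O (running total 4).
CH(CHO): aldehyde, 1 C=O (running total 5).
CH(CHO): aldehyde, 1 C=O (running total 6).
CH(COCH3): ketone, 1 C=O (running total 7).

7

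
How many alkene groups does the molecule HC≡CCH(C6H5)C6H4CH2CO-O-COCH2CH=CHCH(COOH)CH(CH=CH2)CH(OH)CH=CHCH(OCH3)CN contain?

Working along the chain:
  HC≡C: C≡C triple bond → alkyne.
  CH(C6H5): pendant –C6H5: benzene ring → arene.
  C6H4: para-disubstituted benzene ring → arene.
  CH2CO-O-COCH2: two acyl groups sharing one oxygen, –C(=O)–O–C(=O)– → anhydride.
  CH=CH: C=C double bond → alkene.
  CH(COOH): pendant –COOH: carbonyl C bonded to C and –OH → carboxylic acid.
  CH(CH=CH2): pendant –CH=CH2: C=C double bond → alkene.
  CH(OH): –OH on an sp³ carbon → alcohol (secondary).
  CH=CH: C=C double bond → alkene.
  CH(OCH3): pendant –OCH3: C–O–C with sp³ C, no adjacent C=O → ether.
  CN: –C≡N: carbon triple-bonded to nitrogen → nitrile.
Alkene appears at: CH=CH, CH(CH=CH2), CH=CH → 3.

3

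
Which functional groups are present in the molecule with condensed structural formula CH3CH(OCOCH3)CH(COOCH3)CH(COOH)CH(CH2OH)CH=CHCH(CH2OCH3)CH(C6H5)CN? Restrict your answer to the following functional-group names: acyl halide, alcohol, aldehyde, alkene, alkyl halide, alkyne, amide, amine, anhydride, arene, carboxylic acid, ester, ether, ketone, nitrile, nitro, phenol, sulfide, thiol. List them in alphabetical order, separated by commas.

Working along the chain:
  CH(OCOCH3): pendant –OC(=O)CH3: an acyloxy group → ester.
  CH(COOCH3): pendant –COOCH3: carbonyl C bonded to C and –OCH3 → ester.
  CH(COOH): pendant –COOH: carbonyl C bonded to C and –OH → carboxylic acid.
  CH(CH2OH): pendant –CH2OH on an sp³ backbone C → alcohol.
  CH=CH: C=C double bond → alkene.
  CH(CH2OCH3): pendant –CH2OCH3: C–O–C linkage → ether.
  CH(C6H5): pendant –C6H5: benzene ring → arene.
  CN: –C≡N: carbon triple-bonded to nitrogen → nitrile.

alcohol, alkene, arene, carboxylic acid, ester, ether, nitrile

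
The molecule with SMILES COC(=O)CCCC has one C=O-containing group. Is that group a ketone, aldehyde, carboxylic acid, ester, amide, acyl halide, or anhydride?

ester

The carbonyl is in the CH3OOC segment: CH3O–C(=O)–: carbonyl C bonded to C and to –OCH3 → ester (not ketone + ether).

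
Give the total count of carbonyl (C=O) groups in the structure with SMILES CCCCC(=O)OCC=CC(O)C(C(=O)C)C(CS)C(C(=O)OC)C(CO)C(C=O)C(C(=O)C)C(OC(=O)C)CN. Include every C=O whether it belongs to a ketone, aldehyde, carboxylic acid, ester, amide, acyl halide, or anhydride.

6

CH2COOCH2: ester, 1 C=O (running total 1).
CH(COCH3): ketone, 1 C=O (running total 2).
CH(COOCH3): ester, 1 C=O (running total 3).
CH(CHO): aldehyde, 1 C=O (running total 4).
CH(COCH3): ketone, 1 C=O (running total 5).
CH(OCOCH3): ester, 1 C=O (running total 6).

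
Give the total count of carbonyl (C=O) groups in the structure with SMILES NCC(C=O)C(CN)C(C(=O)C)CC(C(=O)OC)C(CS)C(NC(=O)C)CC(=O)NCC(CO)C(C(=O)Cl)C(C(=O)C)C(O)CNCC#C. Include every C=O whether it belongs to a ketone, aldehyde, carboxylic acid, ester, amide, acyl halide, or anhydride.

CH(CHO): aldehyde, 1 C=O (running total 1).
CH(COCH3): ketone, 1 C=O (running total 2).
CH(COOCH3): ester, 1 C=O (running total 3).
CH(NHCOCH3): amide, 1 C=O (running total 4).
CH2CONHCH2: amide, 1 C=O (running total 5).
CH(COCl): acyl halide, 1 C=O (running total 6).
CH(COCH3): ketone, 1 C=O (running total 7).

7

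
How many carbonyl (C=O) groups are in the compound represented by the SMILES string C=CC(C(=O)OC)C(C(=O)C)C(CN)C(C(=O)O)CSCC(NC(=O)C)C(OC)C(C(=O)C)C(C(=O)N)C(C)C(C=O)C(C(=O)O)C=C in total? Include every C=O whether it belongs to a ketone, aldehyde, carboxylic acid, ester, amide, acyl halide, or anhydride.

CH(COOCH3): ester, 1 C=O (running total 1).
CH(COCH3): ketone, 1 C=O (running total 2).
CH(COOH): carboxylic acid, 1 C=O (running total 3).
CH(NHCOCH3): amide, 1 C=O (running total 4).
CH(COCH3): ketone, 1 C=O (running total 5).
CH(CONH2): amide, 1 C=O (running total 6).
CH(CHO): aldehyde, 1 C=O (running total 7).
CH(COOH): carboxylic acid, 1 C=O (running total 8).

8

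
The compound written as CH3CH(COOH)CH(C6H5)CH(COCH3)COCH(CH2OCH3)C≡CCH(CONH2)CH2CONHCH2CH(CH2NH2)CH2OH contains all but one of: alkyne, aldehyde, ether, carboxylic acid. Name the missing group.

aldehyde

ether: present (CH(CH2OCH3) — pendant –CH2OCH3: C–O–C linkage → ether).
alkyne: present (C≡C — C≡C triple bond → alkyne).
carboxylic acid: present (CH(COOH) — pendant –COOH: carbonyl C bonded to C and –OH → carboxylic acid).
aldehyde: absent. In each of CH(COCH3) and CO, the carbonyl carbon is bonded to two carbons, so it is a ketone, not an aldehyde. In CH(COOH), the carbonyl carbon bears –OH, not –H, so it is a carboxylic acid.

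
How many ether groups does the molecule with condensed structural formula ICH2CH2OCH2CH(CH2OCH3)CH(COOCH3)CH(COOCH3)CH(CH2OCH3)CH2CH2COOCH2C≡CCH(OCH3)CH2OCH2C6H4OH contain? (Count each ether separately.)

5

halogen on an sp³ carbon → alkyl halide.
C–O–C with sp³ carbons on both sides and no adjacent C=O → ether.
pendant –CH2OCH3: C–O–C linkage → ether.
pendant –COOCH3: carbonyl C bonded to C and –OCH3 → ester.
pendant –COOCH3: carbonyl C bonded to C and –OCH3 → ester.
pendant –CH2OCH3: C–O–C linkage → ether.
–C(=O)–O–C with C on the carbonyl side → ester.
C≡C triple bond → alkyne.
pendant –OCH3: C–O–C with sp³ C, no adjacent C=O → ether.
C–O–C with sp³ carbons on both sides and no adjacent C=O → ether.
–OH attached directly to an aromatic ring → phenol (not alcohol); the ring itself is an arene.
Ether appears at: CH2OCH2, CH(CH2OCH3), CH(CH2OCH3), CH(OCH3), CH2OCH2 → 5.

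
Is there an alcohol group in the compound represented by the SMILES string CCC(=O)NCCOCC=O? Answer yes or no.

Taking each segment in turn:
  CH2CONHCH2: –C(=O)–N– linkage → amide (the N is not an amine).
  CH2OCH2: C–O–C with sp³ carbons on both sides and no adjacent C=O → ether.
  CHO: terminal –CHO: carbonyl C bonded to H and C → aldehyde.
The groups actually present are: aldehyde, amide, ether.

no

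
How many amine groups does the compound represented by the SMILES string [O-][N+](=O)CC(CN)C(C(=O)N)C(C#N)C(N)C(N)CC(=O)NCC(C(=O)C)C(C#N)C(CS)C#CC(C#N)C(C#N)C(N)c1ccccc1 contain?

4

Taking each segment in turn:
  O2NCH2: –NO2 on carbon → nitro group.
  CH(CH2NH2): pendant –CH2NH2: N on sp³ C, no adjacent C=O → amine.
  CH(CONH2): pendant –CONH2: carbonyl C bonded to C and N → amide.
  CH(CN): pendant –C≡N: nitrile.
  CH(NH2): –NH2 on an sp³ carbon with no adjacent C=O → amine.
  CH(NH2): –NH2 on an sp³ carbon with no adjacent C=O → amine.
  CH2CONHCH2: –C(=O)–N– linkage → amide (the N is not an amine).
  CH(COCH3): pendant –COCH3: carbonyl C bonded to two carbons → ketone.
  CH(CN): pendant –C≡N: nitrile.
  CH(CH2SH): pendant –CH2SH → thiol.
  C≡C: C≡C triple bond → alkyne.
  CH(CN): pendant –C≡N: nitrile.
  CH(CN): pendant –C≡N: nitrile.
  CH(NH2): –NH2 on an sp³ carbon with no adjacent C=O → amine.
  C6H5: –C6H5 phenyl ring → arene.
Amine appears at: CH(CH2NH2), CH(NH2), CH(NH2), CH(NH2) → 4.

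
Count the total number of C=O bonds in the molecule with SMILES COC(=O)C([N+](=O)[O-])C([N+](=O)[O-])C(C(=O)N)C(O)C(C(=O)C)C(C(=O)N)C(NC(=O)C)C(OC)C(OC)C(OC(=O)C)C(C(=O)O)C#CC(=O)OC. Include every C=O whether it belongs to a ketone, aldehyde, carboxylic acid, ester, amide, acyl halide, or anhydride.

8

CH3OOC: ester, 1 C=O (running total 1).
CH(CONH2): amide, 1 C=O (running total 2).
CH(COCH3): ketone, 1 C=O (running total 3).
CH(CONH2): amide, 1 C=O (running total 4).
CH(NHCOCH3): amide, 1 C=O (running total 5).
CH(OCOCH3): ester, 1 C=O (running total 6).
CH(COOH): carboxylic acid, 1 C=O (running total 7).
COOCH3: ester, 1 C=O (running total 8).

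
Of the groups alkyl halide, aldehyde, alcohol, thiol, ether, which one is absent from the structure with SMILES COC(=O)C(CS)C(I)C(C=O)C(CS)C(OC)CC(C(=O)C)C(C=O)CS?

alkyl halide: present (CH(I) — halogen on an sp³ carbon → alkyl halide).
aldehyde: present (CH(CHO) — pendant –CHO: carbonyl C bonded to C and H → aldehyde).
ether: present (CH(OCH3) — pendant –OCH3: C–O–C with sp³ C, no adjacent C=O → ether).
thiol: present (CH(CH2SH) — pendant –CH2SH → thiol).
alcohol: no segment matches this pattern.

alcohol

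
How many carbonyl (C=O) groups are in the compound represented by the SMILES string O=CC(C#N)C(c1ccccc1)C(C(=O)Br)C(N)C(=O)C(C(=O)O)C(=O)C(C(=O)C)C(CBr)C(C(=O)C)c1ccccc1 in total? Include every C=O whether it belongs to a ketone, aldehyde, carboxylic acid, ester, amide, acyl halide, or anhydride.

OHC: aldehyde, 1 C=O (running total 1).
CH(COBr): acyl halide, 1 C=O (running total 2).
CO: ketone, 1 C=O (running total 3).
CH(COOH): carboxylic acid, 1 C=O (running total 4).
CO: ketone, 1 C=O (running total 5).
CH(COCH3): ketone, 1 C=O (running total 6).
CH(COCH3): ketone, 1 C=O (running total 7).

7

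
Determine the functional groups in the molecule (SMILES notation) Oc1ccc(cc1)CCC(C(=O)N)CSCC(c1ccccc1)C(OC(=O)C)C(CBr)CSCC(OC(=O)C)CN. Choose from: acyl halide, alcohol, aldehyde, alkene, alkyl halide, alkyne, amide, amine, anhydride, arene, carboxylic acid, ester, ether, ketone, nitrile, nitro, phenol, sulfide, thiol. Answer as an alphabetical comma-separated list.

alkyl halide, amide, amine, arene, ester, phenol, sulfide

Taking each segment in turn:
  HOC6H4: –OH attached directly to an aromatic ring → phenol (not alcohol); the ring itself is an arene.
  CH(CONH2): pendant –CONH2: carbonyl C bonded to C and N → amide.
  CH2SCH2: C–S–C linkage → sulfide (thioether).
  CH(C6H5): pendant –C6H5: benzene ring → arene.
  CH(OCOCH3): pendant –OC(=O)CH3: an acyloxy group → ester.
  CH(CH2Br): pendant –CH2X: halogen on sp³ carbon → alkyl halide.
  CH2SCH2: C–S–C linkage → sulfide (thioether).
  CH(OCOCH3): pendant –OC(=O)CH3: an acyloxy group → ester.
  CH2NH2: –NH2 on an sp³ carbon with no adjacent C=O → amine.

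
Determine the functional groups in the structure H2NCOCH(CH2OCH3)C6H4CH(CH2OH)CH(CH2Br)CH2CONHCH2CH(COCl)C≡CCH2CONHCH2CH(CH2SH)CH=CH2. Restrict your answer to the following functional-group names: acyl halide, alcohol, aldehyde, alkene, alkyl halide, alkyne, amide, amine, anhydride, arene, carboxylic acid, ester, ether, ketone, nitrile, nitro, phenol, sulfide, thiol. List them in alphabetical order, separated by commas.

acyl halide, alcohol, alkene, alkyl halide, alkyne, amide, arene, ether, thiol

–C(=O)NH2: carbonyl C bonded to C and to N → amide (the N is not a separate amine).
pendant –CH2OCH3: C–O–C linkage → ether.
para-disubstituted benzene ring → arene.
pendant –CH2OH on an sp³ backbone C → alcohol.
pendant –CH2X: halogen on sp³ carbon → alkyl halide.
–C(=O)–N– linkage → amide (the N is not an amine).
pendant –C(=O)X: carbonyl C bonded to C and halogen → acyl halide.
C≡C triple bond → alkyne.
–C(=O)–N– linkage → amide (the N is not an amine).
pendant –CH2SH → thiol.
C=C double bond → alkene.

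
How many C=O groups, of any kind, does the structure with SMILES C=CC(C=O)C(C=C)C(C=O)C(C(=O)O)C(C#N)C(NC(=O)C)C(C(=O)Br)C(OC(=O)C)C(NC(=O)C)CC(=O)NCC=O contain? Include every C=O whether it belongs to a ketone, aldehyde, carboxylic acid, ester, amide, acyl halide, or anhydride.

CH(CHO): aldehyde, 1 C=O (running total 1).
CH(CHO): aldehyde, 1 C=O (running total 2).
CH(COOH): carboxylic acid, 1 C=O (running total 3).
CH(NHCOCH3): amide, 1 C=O (running total 4).
CH(COBr): acyl halide, 1 C=O (running total 5).
CH(OCOCH3): ester, 1 C=O (running total 6).
CH(NHCOCH3): amide, 1 C=O (running total 7).
CH2CONHCH2: amide, 1 C=O (running total 8).
CHO: aldehyde, 1 C=O (running total 9).

9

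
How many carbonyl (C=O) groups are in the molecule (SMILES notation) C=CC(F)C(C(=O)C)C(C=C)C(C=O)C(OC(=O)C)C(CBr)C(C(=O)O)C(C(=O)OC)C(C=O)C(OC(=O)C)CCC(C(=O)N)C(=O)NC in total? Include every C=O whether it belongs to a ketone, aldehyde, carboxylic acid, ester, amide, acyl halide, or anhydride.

CH(COCH3): ketone, 1 C=O (running total 1).
CH(CHO): aldehyde, 1 C=O (running total 2).
CH(OCOCH3): ester, 1 C=O (running total 3).
CH(COOH): carboxylic acid, 1 C=O (running total 4).
CH(COOCH3): ester, 1 C=O (running total 5).
CH(CHO): aldehyde, 1 C=O (running total 6).
CH(OCOCH3): ester, 1 C=O (running total 7).
CH(CONH2): amide, 1 C=O (running total 8).
CONHCH3: amide, 1 C=O (running total 9).

9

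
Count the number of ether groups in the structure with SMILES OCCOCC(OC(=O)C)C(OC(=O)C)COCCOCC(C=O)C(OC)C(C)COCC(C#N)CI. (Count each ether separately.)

5

Reading the structure from left to right:
  HOCH2: HO– on an sp³ carbon → alcohol.
  CH2OCH2: C–O–C with sp³ carbons on both sides and no adjacent C=O → ether.
  CH(OCOCH3): pendant –OC(=O)CH3: an acyloxy group → ester.
  CH(OCOCH3): pendant –OC(=O)CH3: an acyloxy group → ester.
  CH2OCH2: C–O–C with sp³ carbons on both sides and no adjacent C=O → ether.
  CH2OCH2: C–O–C with sp³ carbons on both sides and no adjacent C=O → ether.
  CH(CHO): pendant –CHO: carbonyl C bonded to C and H → aldehyde.
  CH(OCH3): pendant –OCH3: C–O–C with sp³ C, no adjacent C=O → ether.
  CH2OCH2: C–O–C with sp³ carbons on both sides and no adjacent C=O → ether.
  CH(CN): pendant –C≡N: nitrile.
  CH2I: halogen on an sp³ carbon → alkyl halide.
Ether appears at: CH2OCH2, CH2OCH2, CH2OCH2, CH(OCH3), CH2OCH2 → 5.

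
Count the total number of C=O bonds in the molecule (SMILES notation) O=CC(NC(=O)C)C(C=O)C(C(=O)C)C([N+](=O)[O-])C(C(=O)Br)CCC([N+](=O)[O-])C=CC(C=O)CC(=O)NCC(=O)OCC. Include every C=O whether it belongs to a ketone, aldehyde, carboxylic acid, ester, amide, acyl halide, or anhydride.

8

OHC: aldehyde, 1 C=O (running total 1).
CH(NHCOCH3): amide, 1 C=O (running total 2).
CH(CHO): aldehyde, 1 C=O (running total 3).
CH(COCH3): ketone, 1 C=O (running total 4).
CH(COBr): acyl halide, 1 C=O (running total 5).
CH(CHO): aldehyde, 1 C=O (running total 6).
CH2CONHCH2: amide, 1 C=O (running total 7).
COOCH2CH3: ester, 1 C=O (running total 8).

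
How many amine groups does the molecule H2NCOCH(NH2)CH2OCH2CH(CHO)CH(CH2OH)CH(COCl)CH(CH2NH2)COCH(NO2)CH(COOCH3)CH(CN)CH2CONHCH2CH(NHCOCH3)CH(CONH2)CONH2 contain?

–C(=O)NH2: carbonyl C bonded to C and to N → amide (the N is not a separate amine).
–NH2 on an sp³ carbon with no adjacent C=O → amine.
C–O–C with sp³ carbons on both sides and no adjacent C=O → ether.
pendant –CHO: carbonyl C bonded to C and H → aldehyde.
pendant –CH2OH on an sp³ backbone C → alcohol.
pendant –C(=O)X: carbonyl C bonded to C and halogen → acyl halide.
pendant –CH2NH2: N on sp³ C, no adjacent C=O → amine.
–C(=O)– with carbon on both sides → ketone.
–NO2 on an sp³ carbon → nitro (the N=O is not a carbonyl).
pendant –COOCH3: carbonyl C bonded to C and –OCH3 → ester.
pendant –C≡N: nitrile.
–C(=O)–N– linkage → amide (the N is not an amine).
pendant –NHC(=O)CH3: N bonded to a carbonyl → amide (not amine).
pendant –CONH2: carbonyl C bonded to C and N → amide.
–C(=O)NH2: carbonyl C bonded to C and to N → amide (the N is not a separate amine).
Amine appears at: CH(NH2), CH(CH2NH2) → 2.

2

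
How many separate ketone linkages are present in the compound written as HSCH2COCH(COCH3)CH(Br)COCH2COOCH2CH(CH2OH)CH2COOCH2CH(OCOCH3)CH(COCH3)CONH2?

4

Reading the structure from left to right:
  HSCH2: –SH on an sp³ carbon → thiol.
  CO: –C(=O)– with carbon on both sides → ketone.
  CH(COCH3): pendant –COCH3: carbonyl C bonded to two carbons → ketone.
  CH(Br): halogen on an sp³ carbon → alkyl halide.
  CO: –C(=O)– with carbon on both sides → ketone.
  CH2COOCH2: –C(=O)–O–C with C on the carbonyl side → ester.
  CH(CH2OH): pendant –CH2OH on an sp³ backbone C → alcohol.
  CH2COOCH2: –C(=O)–O–C with C on the carbonyl side → ester.
  CH(OCOCH3): pendant –OC(=O)CH3: an acyloxy group → ester.
  CH(COCH3): pendant –COCH3: carbonyl C bonded to two carbons → ketone.
  CONH2: –C(=O)NH2: carbonyl C bonded to C and to N → amide (the N is not a separate amine).
Ketone appears at: CO, CH(COCH3), CO, CH(COCH3) → 4.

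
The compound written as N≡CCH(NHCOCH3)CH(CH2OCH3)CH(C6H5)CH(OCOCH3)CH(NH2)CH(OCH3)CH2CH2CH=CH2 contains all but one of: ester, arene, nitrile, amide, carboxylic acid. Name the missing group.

carboxylic acid

amide: present (CH(NHCOCH3) — pendant –NHC(=O)CH3: N bonded to a carbonyl → amide (not amine)).
arene: present (CH(C6H5) — pendant –C6H5: benzene ring → arene).
ester: present (CH(OCOCH3) — pendant –OC(=O)CH3: an acyloxy group → ester).
nitrile: present (N≡C — N≡C–: carbon triple-bonded to nitrogen → nitrile).
carboxylic acid: absent. In CH(OCOCH3), the acyl oxygen is bonded to carbon (–O–C), not to H, so this is an ester. In CH(NHCOCH3), the carbonyl is bonded to nitrogen, not to –OH; that is an amide.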